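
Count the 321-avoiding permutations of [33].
C_33 = 212336130412243110

These 321-avoiding permutations are counted by the Catalan number C_n = (1/(n + 1)) · C(2n, n). For n = 33: C_33 = (1/34) · C(66, 33) = 7219428434016265740/34 = 212336130412243110.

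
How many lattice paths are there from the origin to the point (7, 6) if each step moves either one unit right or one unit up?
Number of paths = 1716

A monotone lattice path from (0, 0) to (7, 6) consists of 7 east steps and 6 north steps in some order, so it is determined by which 7 of the 13 steps are east. The count is C(13, 7) = 1716.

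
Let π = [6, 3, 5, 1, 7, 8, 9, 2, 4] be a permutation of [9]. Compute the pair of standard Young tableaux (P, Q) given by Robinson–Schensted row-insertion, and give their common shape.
P = [1, 2, 4, 8, 9] / [3, 5, 7] / [6];  Q = [1, 3, 5, 6, 7] / [2, 8, 9] / [4];  common shape = (5, 3, 1)

Row-insert the values π_1, π_2, … into P one at a time, bumping the leftmost entry strictly greater than the inserted value down to the next row. The recording tableau Q records, in position (i, j), the step at which that cell was added to P.
  Insert 6 (step 1): P = [6];  Q = [1]
  Insert 3 (step 2): P = [3] / [6];  Q = [1] / [2]
  Insert 5 (step 3): P = [3, 5] / [6];  Q = [1, 3] / [2]
  Insert 1 (step 4): P = [1, 5] / [3] / [6];  Q = [1, 3] / [2] / [4]
  Insert 7 (step 5): P = [1, 5, 7] / [3] / [6];  Q = [1, 3, 5] / [2] / [4]
  Insert 8 (step 6): P = [1, 5, 7, 8] / [3] / [6];  Q = [1, 3, 5, 6] / [2] / [4]
  Insert 9 (step 7): P = [1, 5, 7, 8, 9] / [3] / [6];  Q = [1, 3, 5, 6, 7] / [2] / [4]
  Insert 2 (step 8): P = [1, 2, 7, 8, 9] / [3, 5] / [6];  Q = [1, 3, 5, 6, 7] / [2, 8] / [4]
  Insert 4 (step 9): P = [1, 2, 4, 8, 9] / [3, 5, 7] / [6];  Q = [1, 3, 5, 6, 7] / [2, 8, 9] / [4]
Final shape: (5, 3, 1).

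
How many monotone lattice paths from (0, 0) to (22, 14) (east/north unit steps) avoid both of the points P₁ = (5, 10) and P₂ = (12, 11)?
Number of paths = 3398500801

Inclusion–exclusion. Total paths: C(36, 22) = 3796297200. Through P₁: C(15, 5)·C(21, 17) = 17972955. Through P₂: C(23, 12)·C(13, 10) = 386694308. Since P₁ is strictly southwest of P₂, a monotone path through both must visit P₁ then P₂; paths through both = C(15, 5)·C(8, 7)·C(13, 10) = 6870864. Avoid both = 3796297200 − 17972955 − 386694308 + 6870864 = 3398500801.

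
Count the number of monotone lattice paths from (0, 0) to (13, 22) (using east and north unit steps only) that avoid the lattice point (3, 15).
Number of paths = 1460468232

Total paths from (0, 0) to (13, 22): C(35, 13) = 1476337800. Paths through (3, 15): (paths (0, 0) → (3, 15)) × (paths (3, 15) → (13, 22)) = C(18, 3) · C(17, 10) = 816 · 19448 = 15869568. Avoidance count = 1476337800 − 15869568 = 1460468232.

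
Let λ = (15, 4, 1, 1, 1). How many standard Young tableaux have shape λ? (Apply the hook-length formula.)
# SYT of shape (15, 4, 1, 1, 1) = 2154240

Hook-length formula: f^λ = n! / Π hook(c), product over all cells c of the Young diagram. For λ = (15, 4, 1, 1, 1), n = 22 boxes. Hook lengths by row (left-to-right, top-to-bottom): [19, 15, 14, 13, 11, 10, 9, 8, 7, 6, 5, 4, 3, 2, 1]; [7, 3, 2, 1]; [3]; [2]; [1]. Product of hooks = 521762072832000. So f^λ = 22! / 521762072832000 = 1124000727777607680000 / 521762072832000 = 2154240.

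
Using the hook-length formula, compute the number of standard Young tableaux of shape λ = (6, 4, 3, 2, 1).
# SYT of shape (6, 4, 3, 2, 1) = 1153152

Hook-length formula: f^λ = n! / Π hook(c), product over all cells c of the Young diagram. For λ = (6, 4, 3, 2, 1), n = 16 boxes. Hook lengths by row (left-to-right, top-to-bottom): [10, 8, 6, 4, 2, 1]; [7, 5, 3, 1]; [5, 3, 1]; [3, 1]; [1]. Product of hooks = 18144000. So f^λ = 16! / 18144000 = 20922789888000 / 18144000 = 1153152.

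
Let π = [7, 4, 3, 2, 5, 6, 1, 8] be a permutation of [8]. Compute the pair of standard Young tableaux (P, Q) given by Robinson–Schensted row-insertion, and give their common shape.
P = [1, 5, 6, 8] / [2] / [3] / [4] / [7];  Q = [1, 5, 6, 8] / [2] / [3] / [4] / [7];  common shape = (4, 1, 1, 1, 1)

Row-insert the values π_1, π_2, … into P one at a time, bumping the leftmost entry strictly greater than the inserted value down to the next row. The recording tableau Q records, in position (i, j), the step at which that cell was added to P.
  Insert 7 (step 1): P = [7];  Q = [1]
  Insert 4 (step 2): P = [4] / [7];  Q = [1] / [2]
  Insert 3 (step 3): P = [3] / [4] / [7];  Q = [1] / [2] / [3]
  Insert 2 (step 4): P = [2] / [3] / [4] / [7];  Q = [1] / [2] / [3] / [4]
  Insert 5 (step 5): P = [2, 5] / [3] / [4] / [7];  Q = [1, 5] / [2] / [3] / [4]
  Insert 6 (step 6): P = [2, 5, 6] / [3] / [4] / [7];  Q = [1, 5, 6] / [2] / [3] / [4]
  Insert 1 (step 7): P = [1, 5, 6] / [2] / [3] / [4] / [7];  Q = [1, 5, 6] / [2] / [3] / [4] / [7]
  Insert 8 (step 8): P = [1, 5, 6, 8] / [2] / [3] / [4] / [7];  Q = [1, 5, 6, 8] / [2] / [3] / [4] / [7]
Final shape: (4, 1, 1, 1, 1).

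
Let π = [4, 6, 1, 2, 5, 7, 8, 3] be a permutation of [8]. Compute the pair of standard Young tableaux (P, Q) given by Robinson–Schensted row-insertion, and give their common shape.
P = [1, 2, 3, 7, 8] / [4, 5] / [6];  Q = [1, 2, 5, 6, 7] / [3, 4] / [8];  common shape = (5, 2, 1)

Row-insert the values π_1, π_2, … into P one at a time, bumping the leftmost entry strictly greater than the inserted value down to the next row. The recording tableau Q records, in position (i, j), the step at which that cell was added to P.
  Insert 4 (step 1): P = [4];  Q = [1]
  Insert 6 (step 2): P = [4, 6];  Q = [1, 2]
  Insert 1 (step 3): P = [1, 6] / [4];  Q = [1, 2] / [3]
  Insert 2 (step 4): P = [1, 2] / [4, 6];  Q = [1, 2] / [3, 4]
  Insert 5 (step 5): P = [1, 2, 5] / [4, 6];  Q = [1, 2, 5] / [3, 4]
  Insert 7 (step 6): P = [1, 2, 5, 7] / [4, 6];  Q = [1, 2, 5, 6] / [3, 4]
  Insert 8 (step 7): P = [1, 2, 5, 7, 8] / [4, 6];  Q = [1, 2, 5, 6, 7] / [3, 4]
  Insert 3 (step 8): P = [1, 2, 3, 7, 8] / [4, 5] / [6];  Q = [1, 2, 5, 6, 7] / [3, 4] / [8]
Final shape: (5, 2, 1).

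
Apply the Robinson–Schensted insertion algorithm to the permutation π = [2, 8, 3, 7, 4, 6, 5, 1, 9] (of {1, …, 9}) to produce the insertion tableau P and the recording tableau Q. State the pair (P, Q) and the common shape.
P = [1, 3, 4, 5, 9] / [2] / [6] / [7] / [8];  Q = [1, 2, 4, 6, 9] / [3] / [5] / [7] / [8];  common shape = (5, 1, 1, 1, 1)

Row-insert the values π_1, π_2, … into P one at a time, bumping the leftmost entry strictly greater than the inserted value down to the next row. The recording tableau Q records, in position (i, j), the step at which that cell was added to P.
  Insert 2 (step 1): P = [2];  Q = [1]
  Insert 8 (step 2): P = [2, 8];  Q = [1, 2]
  Insert 3 (step 3): P = [2, 3] / [8];  Q = [1, 2] / [3]
  Insert 7 (step 4): P = [2, 3, 7] / [8];  Q = [1, 2, 4] / [3]
  Insert 4 (step 5): P = [2, 3, 4] / [7] / [8];  Q = [1, 2, 4] / [3] / [5]
  Insert 6 (step 6): P = [2, 3, 4, 6] / [7] / [8];  Q = [1, 2, 4, 6] / [3] / [5]
  Insert 5 (step 7): P = [2, 3, 4, 5] / [6] / [7] / [8];  Q = [1, 2, 4, 6] / [3] / [5] / [7]
  Insert 1 (step 8): P = [1, 3, 4, 5] / [2] / [6] / [7] / [8];  Q = [1, 2, 4, 6] / [3] / [5] / [7] / [8]
  Insert 9 (step 9): P = [1, 3, 4, 5, 9] / [2] / [6] / [7] / [8];  Q = [1, 2, 4, 6, 9] / [3] / [5] / [7] / [8]
Final shape: (5, 1, 1, 1, 1).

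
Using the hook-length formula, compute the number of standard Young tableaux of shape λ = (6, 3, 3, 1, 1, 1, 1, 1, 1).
# SYT of shape (6, 3, 3, 1, 1, 1, 1, 1, 1) = 2333760

Hook-length formula: f^λ = n! / Π hook(c), product over all cells c of the Young diagram. For λ = (6, 3, 3, 1, 1, 1, 1, 1, 1), n = 18 boxes. Hook lengths by row (left-to-right, top-to-bottom): [14, 7, 6, 3, 2, 1]; [10, 3, 2]; [9, 2, 1]; [6]; [5]; [4]; [3]; [2]; [1]. Product of hooks = 2743372800. So f^λ = 18! / 2743372800 = 6402373705728000 / 2743372800 = 2333760.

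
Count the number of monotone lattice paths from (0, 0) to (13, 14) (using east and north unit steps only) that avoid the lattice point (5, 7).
Number of paths = 14961780

Total paths from (0, 0) to (13, 14): C(27, 13) = 20058300. Paths through (5, 7): (paths (0, 0) → (5, 7)) × (paths (5, 7) → (13, 14)) = C(12, 5) · C(15, 8) = 792 · 6435 = 5096520. Avoidance count = 20058300 − 5096520 = 14961780.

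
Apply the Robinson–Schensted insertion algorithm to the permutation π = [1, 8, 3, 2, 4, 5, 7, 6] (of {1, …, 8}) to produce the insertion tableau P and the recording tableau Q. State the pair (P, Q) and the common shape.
P = [1, 2, 4, 5, 6] / [3, 7] / [8];  Q = [1, 2, 5, 6, 7] / [3, 8] / [4];  common shape = (5, 2, 1)

Row-insert the values π_1, π_2, … into P one at a time, bumping the leftmost entry strictly greater than the inserted value down to the next row. The recording tableau Q records, in position (i, j), the step at which that cell was added to P.
  Insert 1 (step 1): P = [1];  Q = [1]
  Insert 8 (step 2): P = [1, 8];  Q = [1, 2]
  Insert 3 (step 3): P = [1, 3] / [8];  Q = [1, 2] / [3]
  Insert 2 (step 4): P = [1, 2] / [3] / [8];  Q = [1, 2] / [3] / [4]
  Insert 4 (step 5): P = [1, 2, 4] / [3] / [8];  Q = [1, 2, 5] / [3] / [4]
  Insert 5 (step 6): P = [1, 2, 4, 5] / [3] / [8];  Q = [1, 2, 5, 6] / [3] / [4]
  Insert 7 (step 7): P = [1, 2, 4, 5, 7] / [3] / [8];  Q = [1, 2, 5, 6, 7] / [3] / [4]
  Insert 6 (step 8): P = [1, 2, 4, 5, 6] / [3, 7] / [8];  Q = [1, 2, 5, 6, 7] / [3, 8] / [4]
Final shape: (5, 2, 1).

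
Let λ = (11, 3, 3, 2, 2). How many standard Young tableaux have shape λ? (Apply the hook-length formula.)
# SYT of shape (11, 3, 3, 2, 2) = 38093328

Hook-length formula: f^λ = n! / Π hook(c), product over all cells c of the Young diagram. For λ = (11, 3, 3, 2, 2), n = 21 boxes. Hook lengths by row (left-to-right, top-to-bottom): [15, 14, 11, 8, 7, 6, 5, 4, 3, 2, 1]; [6, 5, 2]; [5, 4, 1]; [3, 2]; [2, 1]. Product of hooks = 1341204480000. So f^λ = 21! / 1341204480000 = 51090942171709440000 / 1341204480000 = 38093328.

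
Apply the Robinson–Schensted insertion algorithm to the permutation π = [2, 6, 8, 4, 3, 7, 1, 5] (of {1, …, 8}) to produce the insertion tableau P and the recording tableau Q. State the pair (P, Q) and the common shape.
P = [1, 3, 5] / [2, 7] / [4, 8] / [6];  Q = [1, 2, 3] / [4, 6] / [5, 8] / [7];  common shape = (3, 2, 2, 1)

Row-insert the values π_1, π_2, … into P one at a time, bumping the leftmost entry strictly greater than the inserted value down to the next row. The recording tableau Q records, in position (i, j), the step at which that cell was added to P.
  Insert 2 (step 1): P = [2];  Q = [1]
  Insert 6 (step 2): P = [2, 6];  Q = [1, 2]
  Insert 8 (step 3): P = [2, 6, 8];  Q = [1, 2, 3]
  Insert 4 (step 4): P = [2, 4, 8] / [6];  Q = [1, 2, 3] / [4]
  Insert 3 (step 5): P = [2, 3, 8] / [4] / [6];  Q = [1, 2, 3] / [4] / [5]
  Insert 7 (step 6): P = [2, 3, 7] / [4, 8] / [6];  Q = [1, 2, 3] / [4, 6] / [5]
  Insert 1 (step 7): P = [1, 3, 7] / [2, 8] / [4] / [6];  Q = [1, 2, 3] / [4, 6] / [5] / [7]
  Insert 5 (step 8): P = [1, 3, 5] / [2, 7] / [4, 8] / [6];  Q = [1, 2, 3] / [4, 6] / [5, 8] / [7]
Final shape: (3, 2, 2, 1).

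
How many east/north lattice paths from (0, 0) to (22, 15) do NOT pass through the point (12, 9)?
Number of paths = 7010408320

Total paths from (0, 0) to (22, 15): C(37, 22) = 9364199760. Paths through (12, 9): (paths (0, 0) → (12, 9)) × (paths (12, 9) → (22, 15)) = C(21, 12) · C(16, 10) = 293930 · 8008 = 2353791440. Avoidance count = 9364199760 − 2353791440 = 7010408320.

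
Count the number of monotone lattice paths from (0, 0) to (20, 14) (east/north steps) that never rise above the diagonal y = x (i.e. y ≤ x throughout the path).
Number of paths = 463991880

By the reflection principle (André's argument), the number of monotone paths to (20, 14) with n ≤ m that never go above y = x is C(34, 20) − C(34, 21) = 1391975640 − 927983760 = 463991880.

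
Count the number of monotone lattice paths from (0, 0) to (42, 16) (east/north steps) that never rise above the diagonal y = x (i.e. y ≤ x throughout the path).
Number of paths = 50207556642705

By the reflection principle (André's argument), the number of monotone paths to (42, 16) with n ≤ m that never go above y = x is C(58, 42) − C(58, 43) = 79960182801345 − 29752626158640 = 50207556642705.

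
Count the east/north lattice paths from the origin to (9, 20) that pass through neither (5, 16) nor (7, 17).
Number of paths = 5740005

Inclusion–exclusion. Total paths: C(29, 9) = 10015005. Through P₁: C(21, 5)·C(8, 4) = 1424430. Through P₂: C(24, 7)·C(5, 2) = 3461040. Since P₁ is strictly southwest of P₂, a monotone path through both must visit P₁ then P₂; paths through both = C(21, 5)·C(3, 2)·C(5, 2) = 610470. Avoid both = 10015005 − 1424430 − 3461040 + 610470 = 5740005.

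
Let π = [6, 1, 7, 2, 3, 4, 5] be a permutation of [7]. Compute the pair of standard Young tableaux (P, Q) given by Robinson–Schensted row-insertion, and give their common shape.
P = [1, 2, 3, 4, 5] / [6, 7];  Q = [1, 3, 5, 6, 7] / [2, 4];  common shape = (5, 2)

Row-insert the values π_1, π_2, … into P one at a time, bumping the leftmost entry strictly greater than the inserted value down to the next row. The recording tableau Q records, in position (i, j), the step at which that cell was added to P.
  Insert 6 (step 1): P = [6];  Q = [1]
  Insert 1 (step 2): P = [1] / [6];  Q = [1] / [2]
  Insert 7 (step 3): P = [1, 7] / [6];  Q = [1, 3] / [2]
  Insert 2 (step 4): P = [1, 2] / [6, 7];  Q = [1, 3] / [2, 4]
  Insert 3 (step 5): P = [1, 2, 3] / [6, 7];  Q = [1, 3, 5] / [2, 4]
  Insert 4 (step 6): P = [1, 2, 3, 4] / [6, 7];  Q = [1, 3, 5, 6] / [2, 4]
  Insert 5 (step 7): P = [1, 2, 3, 4, 5] / [6, 7];  Q = [1, 3, 5, 6, 7] / [2, 4]
Final shape: (5, 2).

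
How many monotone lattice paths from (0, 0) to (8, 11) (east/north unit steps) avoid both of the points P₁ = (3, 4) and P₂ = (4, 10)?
Number of paths = 44082

Inclusion–exclusion. Total paths: C(19, 8) = 75582. Through P₁: C(7, 3)·C(12, 5) = 27720. Through P₂: C(14, 4)·C(5, 4) = 5005. Since P₁ is strictly southwest of P₂, a monotone path through both must visit P₁ then P₂; paths through both = C(7, 3)·C(7, 1)·C(5, 4) = 1225. Avoid both = 75582 − 27720 − 5005 + 1225 = 44082.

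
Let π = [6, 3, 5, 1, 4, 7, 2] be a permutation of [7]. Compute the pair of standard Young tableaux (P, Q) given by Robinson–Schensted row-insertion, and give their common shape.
P = [1, 2, 7] / [3, 4] / [5] / [6];  Q = [1, 3, 6] / [2, 5] / [4] / [7];  common shape = (3, 2, 1, 1)

Row-insert the values π_1, π_2, … into P one at a time, bumping the leftmost entry strictly greater than the inserted value down to the next row. The recording tableau Q records, in position (i, j), the step at which that cell was added to P.
  Insert 6 (step 1): P = [6];  Q = [1]
  Insert 3 (step 2): P = [3] / [6];  Q = [1] / [2]
  Insert 5 (step 3): P = [3, 5] / [6];  Q = [1, 3] / [2]
  Insert 1 (step 4): P = [1, 5] / [3] / [6];  Q = [1, 3] / [2] / [4]
  Insert 4 (step 5): P = [1, 4] / [3, 5] / [6];  Q = [1, 3] / [2, 5] / [4]
  Insert 7 (step 6): P = [1, 4, 7] / [3, 5] / [6];  Q = [1, 3, 6] / [2, 5] / [4]
  Insert 2 (step 7): P = [1, 2, 7] / [3, 4] / [5] / [6];  Q = [1, 3, 6] / [2, 5] / [4] / [7]
Final shape: (3, 2, 1, 1).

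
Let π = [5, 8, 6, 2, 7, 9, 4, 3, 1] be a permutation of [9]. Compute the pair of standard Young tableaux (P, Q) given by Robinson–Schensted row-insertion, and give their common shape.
P = [1, 3, 7, 9] / [2, 6] / [4] / [5] / [8];  Q = [1, 2, 5, 6] / [3, 7] / [4] / [8] / [9];  common shape = (4, 2, 1, 1, 1)

Row-insert the values π_1, π_2, … into P one at a time, bumping the leftmost entry strictly greater than the inserted value down to the next row. The recording tableau Q records, in position (i, j), the step at which that cell was added to P.
  Insert 5 (step 1): P = [5];  Q = [1]
  Insert 8 (step 2): P = [5, 8];  Q = [1, 2]
  Insert 6 (step 3): P = [5, 6] / [8];  Q = [1, 2] / [3]
  Insert 2 (step 4): P = [2, 6] / [5] / [8];  Q = [1, 2] / [3] / [4]
  Insert 7 (step 5): P = [2, 6, 7] / [5] / [8];  Q = [1, 2, 5] / [3] / [4]
  Insert 9 (step 6): P = [2, 6, 7, 9] / [5] / [8];  Q = [1, 2, 5, 6] / [3] / [4]
  Insert 4 (step 7): P = [2, 4, 7, 9] / [5, 6] / [8];  Q = [1, 2, 5, 6] / [3, 7] / [4]
  Insert 3 (step 8): P = [2, 3, 7, 9] / [4, 6] / [5] / [8];  Q = [1, 2, 5, 6] / [3, 7] / [4] / [8]
  Insert 1 (step 9): P = [1, 3, 7, 9] / [2, 6] / [4] / [5] / [8];  Q = [1, 2, 5, 6] / [3, 7] / [4] / [8] / [9]
Final shape: (4, 2, 1, 1, 1).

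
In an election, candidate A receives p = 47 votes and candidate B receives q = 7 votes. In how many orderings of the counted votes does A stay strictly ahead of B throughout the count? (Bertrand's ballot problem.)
Strict-lead orderings = 131185600

Total orderings of the 54 votes with 47 for A: C(54, 47) = 177100560. By the Bertrand ballot formula (Cycle Lemma / reflection principle), the number of orderings in which A is strictly ahead of B throughout is (p − q)/(p + q) · C(p + q, p) = (47 − 7)/(47 + 7) · 177100560 = 131185600.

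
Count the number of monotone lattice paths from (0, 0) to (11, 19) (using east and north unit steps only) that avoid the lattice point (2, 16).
Number of paths = 54593640

Total paths from (0, 0) to (11, 19): C(30, 11) = 54627300. Paths through (2, 16): (paths (0, 0) → (2, 16)) × (paths (2, 16) → (11, 19)) = C(18, 2) · C(12, 9) = 153 · 220 = 33660. Avoidance count = 54627300 − 33660 = 54593640.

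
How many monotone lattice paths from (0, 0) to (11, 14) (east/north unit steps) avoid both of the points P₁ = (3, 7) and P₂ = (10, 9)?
Number of paths = 3156852

Inclusion–exclusion. Total paths: C(25, 11) = 4457400. Through P₁: C(10, 3)·C(15, 8) = 772200. Through P₂: C(19, 10)·C(6, 1) = 554268. Since P₁ is strictly southwest of P₂, a monotone path through both must visit P₁ then P₂; paths through both = C(10, 3)·C(9, 7)·C(6, 1) = 25920. Avoid both = 4457400 − 772200 − 554268 + 25920 = 3156852.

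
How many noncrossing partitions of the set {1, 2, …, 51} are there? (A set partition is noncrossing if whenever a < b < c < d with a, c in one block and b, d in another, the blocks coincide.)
C_51 = 7684785670514316385230816156

These noncrossing partitions are counted by the Catalan number C_n = (1/(n + 1)) · C(2n, n). For n = 51: C_51 = (1/52) · C(102, 51) = 399608854866744452032002440112/52 = 7684785670514316385230816156.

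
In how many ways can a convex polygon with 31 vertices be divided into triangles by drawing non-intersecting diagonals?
C_29 = 1002242216651368

These polygon triangulations are counted by the Catalan number C_n = (1/(n + 1)) · C(2n, n). For n = 29: C_29 = (1/30) · C(58, 29) = 30067266499541040/30 = 1002242216651368.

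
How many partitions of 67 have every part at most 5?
p(67, parts ≤ 5) = 10642

Use the recurrence p(n, m) = p(n, m−1) + p(n−m, m): either the largest part is < m (count p(n, m−1)) or the largest part is exactly m (remove one copy of m, count p(n−m, m)). With p(0, ·) = 1 this gives p(67, parts ≤ 5) = 10642. (By conjugating Young diagrams, this also counts partitions of 67 into at most 5 parts.)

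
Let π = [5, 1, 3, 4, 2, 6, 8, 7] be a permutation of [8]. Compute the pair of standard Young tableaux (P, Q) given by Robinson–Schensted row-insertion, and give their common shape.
P = [1, 2, 4, 6, 7] / [3, 8] / [5];  Q = [1, 3, 4, 6, 7] / [2, 8] / [5];  common shape = (5, 2, 1)

Row-insert the values π_1, π_2, … into P one at a time, bumping the leftmost entry strictly greater than the inserted value down to the next row. The recording tableau Q records, in position (i, j), the step at which that cell was added to P.
  Insert 5 (step 1): P = [5];  Q = [1]
  Insert 1 (step 2): P = [1] / [5];  Q = [1] / [2]
  Insert 3 (step 3): P = [1, 3] / [5];  Q = [1, 3] / [2]
  Insert 4 (step 4): P = [1, 3, 4] / [5];  Q = [1, 3, 4] / [2]
  Insert 2 (step 5): P = [1, 2, 4] / [3] / [5];  Q = [1, 3, 4] / [2] / [5]
  Insert 6 (step 6): P = [1, 2, 4, 6] / [3] / [5];  Q = [1, 3, 4, 6] / [2] / [5]
  Insert 8 (step 7): P = [1, 2, 4, 6, 8] / [3] / [5];  Q = [1, 3, 4, 6, 7] / [2] / [5]
  Insert 7 (step 8): P = [1, 2, 4, 6, 7] / [3, 8] / [5];  Q = [1, 3, 4, 6, 7] / [2, 8] / [5]
Final shape: (5, 2, 1).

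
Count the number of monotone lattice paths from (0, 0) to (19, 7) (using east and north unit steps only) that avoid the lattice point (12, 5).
Number of paths = 435032

Total paths from (0, 0) to (19, 7): C(26, 19) = 657800. Paths through (12, 5): (paths (0, 0) → (12, 5)) × (paths (12, 5) → (19, 7)) = C(17, 12) · C(9, 7) = 6188 · 36 = 222768. Avoidance count = 657800 − 222768 = 435032.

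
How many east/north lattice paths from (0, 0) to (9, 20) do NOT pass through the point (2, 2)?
Number of paths = 7130805

Total paths from (0, 0) to (9, 20): C(29, 9) = 10015005. Paths through (2, 2): (paths (0, 0) → (2, 2)) × (paths (2, 2) → (9, 20)) = C(4, 2) · C(25, 7) = 6 · 480700 = 2884200. Avoidance count = 10015005 − 2884200 = 7130805.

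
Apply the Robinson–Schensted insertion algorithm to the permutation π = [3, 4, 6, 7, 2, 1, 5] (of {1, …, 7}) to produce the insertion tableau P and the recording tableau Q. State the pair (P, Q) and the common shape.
P = [1, 4, 5, 7] / [2, 6] / [3];  Q = [1, 2, 3, 4] / [5, 7] / [6];  common shape = (4, 2, 1)

Row-insert the values π_1, π_2, … into P one at a time, bumping the leftmost entry strictly greater than the inserted value down to the next row. The recording tableau Q records, in position (i, j), the step at which that cell was added to P.
  Insert 3 (step 1): P = [3];  Q = [1]
  Insert 4 (step 2): P = [3, 4];  Q = [1, 2]
  Insert 6 (step 3): P = [3, 4, 6];  Q = [1, 2, 3]
  Insert 7 (step 4): P = [3, 4, 6, 7];  Q = [1, 2, 3, 4]
  Insert 2 (step 5): P = [2, 4, 6, 7] / [3];  Q = [1, 2, 3, 4] / [5]
  Insert 1 (step 6): P = [1, 4, 6, 7] / [2] / [3];  Q = [1, 2, 3, 4] / [5] / [6]
  Insert 5 (step 7): P = [1, 4, 5, 7] / [2, 6] / [3];  Q = [1, 2, 3, 4] / [5, 7] / [6]
Final shape: (4, 2, 1).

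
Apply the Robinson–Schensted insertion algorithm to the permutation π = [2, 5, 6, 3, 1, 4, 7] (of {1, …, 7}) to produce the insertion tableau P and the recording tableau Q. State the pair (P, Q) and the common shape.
P = [1, 3, 4, 7] / [2, 6] / [5];  Q = [1, 2, 3, 7] / [4, 6] / [5];  common shape = (4, 2, 1)

Row-insert the values π_1, π_2, … into P one at a time, bumping the leftmost entry strictly greater than the inserted value down to the next row. The recording tableau Q records, in position (i, j), the step at which that cell was added to P.
  Insert 2 (step 1): P = [2];  Q = [1]
  Insert 5 (step 2): P = [2, 5];  Q = [1, 2]
  Insert 6 (step 3): P = [2, 5, 6];  Q = [1, 2, 3]
  Insert 3 (step 4): P = [2, 3, 6] / [5];  Q = [1, 2, 3] / [4]
  Insert 1 (step 5): P = [1, 3, 6] / [2] / [5];  Q = [1, 2, 3] / [4] / [5]
  Insert 4 (step 6): P = [1, 3, 4] / [2, 6] / [5];  Q = [1, 2, 3] / [4, 6] / [5]
  Insert 7 (step 7): P = [1, 3, 4, 7] / [2, 6] / [5];  Q = [1, 2, 3, 7] / [4, 6] / [5]
Final shape: (4, 2, 1).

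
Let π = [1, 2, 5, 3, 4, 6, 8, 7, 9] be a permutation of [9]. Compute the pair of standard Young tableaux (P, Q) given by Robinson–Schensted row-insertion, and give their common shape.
P = [1, 2, 3, 4, 6, 7, 9] / [5, 8];  Q = [1, 2, 3, 5, 6, 7, 9] / [4, 8];  common shape = (7, 2)

Row-insert the values π_1, π_2, … into P one at a time, bumping the leftmost entry strictly greater than the inserted value down to the next row. The recording tableau Q records, in position (i, j), the step at which that cell was added to P.
  Insert 1 (step 1): P = [1];  Q = [1]
  Insert 2 (step 2): P = [1, 2];  Q = [1, 2]
  Insert 5 (step 3): P = [1, 2, 5];  Q = [1, 2, 3]
  Insert 3 (step 4): P = [1, 2, 3] / [5];  Q = [1, 2, 3] / [4]
  Insert 4 (step 5): P = [1, 2, 3, 4] / [5];  Q = [1, 2, 3, 5] / [4]
  Insert 6 (step 6): P = [1, 2, 3, 4, 6] / [5];  Q = [1, 2, 3, 5, 6] / [4]
  Insert 8 (step 7): P = [1, 2, 3, 4, 6, 8] / [5];  Q = [1, 2, 3, 5, 6, 7] / [4]
  Insert 7 (step 8): P = [1, 2, 3, 4, 6, 7] / [5, 8];  Q = [1, 2, 3, 5, 6, 7] / [4, 8]
  Insert 9 (step 9): P = [1, 2, 3, 4, 6, 7, 9] / [5, 8];  Q = [1, 2, 3, 5, 6, 7, 9] / [4, 8]
Final shape: (7, 2).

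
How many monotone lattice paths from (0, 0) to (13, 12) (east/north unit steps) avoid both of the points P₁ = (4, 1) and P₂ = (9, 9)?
Number of paths = 2884025

Inclusion–exclusion. Total paths: C(25, 13) = 5200300. Through P₁: C(5, 4)·C(20, 9) = 839800. Through P₂: C(18, 9)·C(7, 4) = 1701700. Since P₁ is strictly southwest of P₂, a monotone path through both must visit P₁ then P₂; paths through both = C(5, 4)·C(13, 5)·C(7, 4) = 225225. Avoid both = 5200300 − 839800 − 1701700 + 225225 = 2884025.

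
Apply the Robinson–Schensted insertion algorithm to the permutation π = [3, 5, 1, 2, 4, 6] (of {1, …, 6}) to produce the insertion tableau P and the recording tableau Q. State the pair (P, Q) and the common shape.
P = [1, 2, 4, 6] / [3, 5];  Q = [1, 2, 5, 6] / [3, 4];  common shape = (4, 2)

Row-insert the values π_1, π_2, … into P one at a time, bumping the leftmost entry strictly greater than the inserted value down to the next row. The recording tableau Q records, in position (i, j), the step at which that cell was added to P.
  Insert 3 (step 1): P = [3];  Q = [1]
  Insert 5 (step 2): P = [3, 5];  Q = [1, 2]
  Insert 1 (step 3): P = [1, 5] / [3];  Q = [1, 2] / [3]
  Insert 2 (step 4): P = [1, 2] / [3, 5];  Q = [1, 2] / [3, 4]
  Insert 4 (step 5): P = [1, 2, 4] / [3, 5];  Q = [1, 2, 5] / [3, 4]
  Insert 6 (step 6): P = [1, 2, 4, 6] / [3, 5];  Q = [1, 2, 5, 6] / [3, 4]
Final shape: (4, 2).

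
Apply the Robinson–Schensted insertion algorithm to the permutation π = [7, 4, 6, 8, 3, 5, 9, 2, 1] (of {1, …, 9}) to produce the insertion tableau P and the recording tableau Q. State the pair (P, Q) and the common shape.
P = [1, 5, 8, 9] / [2, 6] / [3] / [4] / [7];  Q = [1, 3, 4, 7] / [2, 6] / [5] / [8] / [9];  common shape = (4, 2, 1, 1, 1)

Row-insert the values π_1, π_2, … into P one at a time, bumping the leftmost entry strictly greater than the inserted value down to the next row. The recording tableau Q records, in position (i, j), the step at which that cell was added to P.
  Insert 7 (step 1): P = [7];  Q = [1]
  Insert 4 (step 2): P = [4] / [7];  Q = [1] / [2]
  Insert 6 (step 3): P = [4, 6] / [7];  Q = [1, 3] / [2]
  Insert 8 (step 4): P = [4, 6, 8] / [7];  Q = [1, 3, 4] / [2]
  Insert 3 (step 5): P = [3, 6, 8] / [4] / [7];  Q = [1, 3, 4] / [2] / [5]
  Insert 5 (step 6): P = [3, 5, 8] / [4, 6] / [7];  Q = [1, 3, 4] / [2, 6] / [5]
  Insert 9 (step 7): P = [3, 5, 8, 9] / [4, 6] / [7];  Q = [1, 3, 4, 7] / [2, 6] / [5]
  Insert 2 (step 8): P = [2, 5, 8, 9] / [3, 6] / [4] / [7];  Q = [1, 3, 4, 7] / [2, 6] / [5] / [8]
  Insert 1 (step 9): P = [1, 5, 8, 9] / [2, 6] / [3] / [4] / [7];  Q = [1, 3, 4, 7] / [2, 6] / [5] / [8] / [9]
Final shape: (4, 2, 1, 1, 1).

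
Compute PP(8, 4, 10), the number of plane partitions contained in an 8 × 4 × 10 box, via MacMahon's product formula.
PP(8, 4, 10) = 1268665346776464

Evaluate the triple product over i = 1..8, j = 1..4, k = 1..10. The factors are (2/1) · (3/2) · (4/3) · (5/4) · (6/5) · (7/6) · (8/7) · (9/8) · … (320 factors total). The numerators and denominators telescope so the product is an integer; carrying out the multiplication exactly gives PP(8, 4, 10) = 1268665346776464.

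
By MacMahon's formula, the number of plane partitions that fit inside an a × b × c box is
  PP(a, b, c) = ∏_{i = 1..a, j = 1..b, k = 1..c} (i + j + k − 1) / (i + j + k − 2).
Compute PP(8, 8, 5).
PP(8, 8, 5) = 3940599631842016

Evaluate the triple product over i = 1..8, j = 1..8, k = 1..5. The factors are (2/1) · (3/2) · (4/3) · (5/4) · (6/5) · (3/2) · (4/3) · (5/4) · … (320 factors total). The numerators and denominators telescope so the product is an integer; carrying out the multiplication exactly gives PP(8, 8, 5) = 3940599631842016.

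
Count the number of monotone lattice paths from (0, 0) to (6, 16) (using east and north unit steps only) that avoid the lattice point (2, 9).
Number of paths = 56463

Total paths from (0, 0) to (6, 16): C(22, 6) = 74613. Paths through (2, 9): (paths (0, 0) → (2, 9)) × (paths (2, 9) → (6, 16)) = C(11, 2) · C(11, 4) = 55 · 330 = 18150. Avoidance count = 74613 − 18150 = 56463.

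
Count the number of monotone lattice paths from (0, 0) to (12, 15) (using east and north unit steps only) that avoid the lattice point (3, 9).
Number of paths = 16282760

Total paths from (0, 0) to (12, 15): C(27, 12) = 17383860. Paths through (3, 9): (paths (0, 0) → (3, 9)) × (paths (3, 9) → (12, 15)) = C(12, 3) · C(15, 9) = 220 · 5005 = 1101100. Avoidance count = 17383860 − 1101100 = 16282760.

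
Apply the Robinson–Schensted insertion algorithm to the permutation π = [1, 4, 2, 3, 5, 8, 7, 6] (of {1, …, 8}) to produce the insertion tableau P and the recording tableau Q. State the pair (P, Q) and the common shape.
P = [1, 2, 3, 5, 6] / [4, 7] / [8];  Q = [1, 2, 4, 5, 6] / [3, 7] / [8];  common shape = (5, 2, 1)

Row-insert the values π_1, π_2, … into P one at a time, bumping the leftmost entry strictly greater than the inserted value down to the next row. The recording tableau Q records, in position (i, j), the step at which that cell was added to P.
  Insert 1 (step 1): P = [1];  Q = [1]
  Insert 4 (step 2): P = [1, 4];  Q = [1, 2]
  Insert 2 (step 3): P = [1, 2] / [4];  Q = [1, 2] / [3]
  Insert 3 (step 4): P = [1, 2, 3] / [4];  Q = [1, 2, 4] / [3]
  Insert 5 (step 5): P = [1, 2, 3, 5] / [4];  Q = [1, 2, 4, 5] / [3]
  Insert 8 (step 6): P = [1, 2, 3, 5, 8] / [4];  Q = [1, 2, 4, 5, 6] / [3]
  Insert 7 (step 7): P = [1, 2, 3, 5, 7] / [4, 8];  Q = [1, 2, 4, 5, 6] / [3, 7]
  Insert 6 (step 8): P = [1, 2, 3, 5, 6] / [4, 7] / [8];  Q = [1, 2, 4, 5, 6] / [3, 7] / [8]
Final shape: (5, 2, 1).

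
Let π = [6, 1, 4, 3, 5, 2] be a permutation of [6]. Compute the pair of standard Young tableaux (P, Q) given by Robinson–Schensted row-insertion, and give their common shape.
P = [1, 2, 5] / [3] / [4] / [6];  Q = [1, 3, 5] / [2] / [4] / [6];  common shape = (3, 1, 1, 1)

Row-insert the values π_1, π_2, … into P one at a time, bumping the leftmost entry strictly greater than the inserted value down to the next row. The recording tableau Q records, in position (i, j), the step at which that cell was added to P.
  Insert 6 (step 1): P = [6];  Q = [1]
  Insert 1 (step 2): P = [1] / [6];  Q = [1] / [2]
  Insert 4 (step 3): P = [1, 4] / [6];  Q = [1, 3] / [2]
  Insert 3 (step 4): P = [1, 3] / [4] / [6];  Q = [1, 3] / [2] / [4]
  Insert 5 (step 5): P = [1, 3, 5] / [4] / [6];  Q = [1, 3, 5] / [2] / [4]
  Insert 2 (step 6): P = [1, 2, 5] / [3] / [4] / [6];  Q = [1, 3, 5] / [2] / [4] / [6]
Final shape: (3, 1, 1, 1).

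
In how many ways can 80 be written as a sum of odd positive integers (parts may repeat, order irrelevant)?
p_odd(80) = 77312

Enumerate partitions using only odd parts via the recurrence o(n, m) = o(n, m−2) + o(n−m, m) over odd m, starting from the largest odd part ≤ n. This gives p_odd(80) = 77312. (Euler's theorem: equals the count of distinct-part partitions.)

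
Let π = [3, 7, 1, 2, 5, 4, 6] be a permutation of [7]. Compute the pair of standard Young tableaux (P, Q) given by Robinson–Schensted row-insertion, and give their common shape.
P = [1, 2, 4, 6] / [3, 5] / [7];  Q = [1, 2, 5, 7] / [3, 4] / [6];  common shape = (4, 2, 1)

Row-insert the values π_1, π_2, … into P one at a time, bumping the leftmost entry strictly greater than the inserted value down to the next row. The recording tableau Q records, in position (i, j), the step at which that cell was added to P.
  Insert 3 (step 1): P = [3];  Q = [1]
  Insert 7 (step 2): P = [3, 7];  Q = [1, 2]
  Insert 1 (step 3): P = [1, 7] / [3];  Q = [1, 2] / [3]
  Insert 2 (step 4): P = [1, 2] / [3, 7];  Q = [1, 2] / [3, 4]
  Insert 5 (step 5): P = [1, 2, 5] / [3, 7];  Q = [1, 2, 5] / [3, 4]
  Insert 4 (step 6): P = [1, 2, 4] / [3, 5] / [7];  Q = [1, 2, 5] / [3, 4] / [6]
  Insert 6 (step 7): P = [1, 2, 4, 6] / [3, 5] / [7];  Q = [1, 2, 5, 7] / [3, 4] / [6]
Final shape: (4, 2, 1).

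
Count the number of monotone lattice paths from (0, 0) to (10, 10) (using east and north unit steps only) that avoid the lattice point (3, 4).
Number of paths = 124696

Total paths from (0, 0) to (10, 10): C(20, 10) = 184756. Paths through (3, 4): (paths (0, 0) → (3, 4)) × (paths (3, 4) → (10, 10)) = C(7, 3) · C(13, 7) = 35 · 1716 = 60060. Avoidance count = 184756 − 60060 = 124696.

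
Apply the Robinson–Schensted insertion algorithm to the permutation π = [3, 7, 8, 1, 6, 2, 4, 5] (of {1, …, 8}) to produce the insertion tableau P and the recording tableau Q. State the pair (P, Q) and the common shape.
P = [1, 2, 4, 5] / [3, 6, 8] / [7];  Q = [1, 2, 3, 8] / [4, 5, 7] / [6];  common shape = (4, 3, 1)

Row-insert the values π_1, π_2, … into P one at a time, bumping the leftmost entry strictly greater than the inserted value down to the next row. The recording tableau Q records, in position (i, j), the step at which that cell was added to P.
  Insert 3 (step 1): P = [3];  Q = [1]
  Insert 7 (step 2): P = [3, 7];  Q = [1, 2]
  Insert 8 (step 3): P = [3, 7, 8];  Q = [1, 2, 3]
  Insert 1 (step 4): P = [1, 7, 8] / [3];  Q = [1, 2, 3] / [4]
  Insert 6 (step 5): P = [1, 6, 8] / [3, 7];  Q = [1, 2, 3] / [4, 5]
  Insert 2 (step 6): P = [1, 2, 8] / [3, 6] / [7];  Q = [1, 2, 3] / [4, 5] / [6]
  Insert 4 (step 7): P = [1, 2, 4] / [3, 6, 8] / [7];  Q = [1, 2, 3] / [4, 5, 7] / [6]
  Insert 5 (step 8): P = [1, 2, 4, 5] / [3, 6, 8] / [7];  Q = [1, 2, 3, 8] / [4, 5, 7] / [6]
Final shape: (4, 3, 1).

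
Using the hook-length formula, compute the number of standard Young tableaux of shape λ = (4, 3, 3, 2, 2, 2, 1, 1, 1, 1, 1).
# SYT of shape (4, 3, 3, 2, 2, 2, 1, 1, 1, 1, 1) = 39680550

Hook-length formula: f^λ = n! / Π hook(c), product over all cells c of the Young diagram. For λ = (4, 3, 3, 2, 2, 2, 1, 1, 1, 1, 1), n = 21 boxes. Hook lengths by row (left-to-right, top-to-bottom): [14, 8, 4, 1]; [12, 6, 2]; [11, 5, 1]; [9, 3]; [8, 2]; [7, 1]; [5]; [4]; [3]; [2]; [1]. Product of hooks = 1287556300800. So f^λ = 21! / 1287556300800 = 51090942171709440000 / 1287556300800 = 39680550.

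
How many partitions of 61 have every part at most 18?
p(61, parts ≤ 18) = 819205

Use the recurrence p(n, m) = p(n, m−1) + p(n−m, m): either the largest part is < m (count p(n, m−1)) or the largest part is exactly m (remove one copy of m, count p(n−m, m)). With p(0, ·) = 1 this gives p(61, parts ≤ 18) = 819205. (By conjugating Young diagrams, this also counts partitions of 61 into at most 18 parts.)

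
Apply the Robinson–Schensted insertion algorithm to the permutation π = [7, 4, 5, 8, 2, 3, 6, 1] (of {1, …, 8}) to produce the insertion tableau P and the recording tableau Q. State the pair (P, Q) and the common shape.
P = [1, 3, 6] / [2, 5, 8] / [4] / [7];  Q = [1, 3, 4] / [2, 6, 7] / [5] / [8];  common shape = (3, 3, 1, 1)

Row-insert the values π_1, π_2, … into P one at a time, bumping the leftmost entry strictly greater than the inserted value down to the next row. The recording tableau Q records, in position (i, j), the step at which that cell was added to P.
  Insert 7 (step 1): P = [7];  Q = [1]
  Insert 4 (step 2): P = [4] / [7];  Q = [1] / [2]
  Insert 5 (step 3): P = [4, 5] / [7];  Q = [1, 3] / [2]
  Insert 8 (step 4): P = [4, 5, 8] / [7];  Q = [1, 3, 4] / [2]
  Insert 2 (step 5): P = [2, 5, 8] / [4] / [7];  Q = [1, 3, 4] / [2] / [5]
  Insert 3 (step 6): P = [2, 3, 8] / [4, 5] / [7];  Q = [1, 3, 4] / [2, 6] / [5]
  Insert 6 (step 7): P = [2, 3, 6] / [4, 5, 8] / [7];  Q = [1, 3, 4] / [2, 6, 7] / [5]
  Insert 1 (step 8): P = [1, 3, 6] / [2, 5, 8] / [4] / [7];  Q = [1, 3, 4] / [2, 6, 7] / [5] / [8]
Final shape: (3, 3, 1, 1).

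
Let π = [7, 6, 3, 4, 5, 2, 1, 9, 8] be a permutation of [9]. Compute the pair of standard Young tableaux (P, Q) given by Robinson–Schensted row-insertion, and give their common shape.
P = [1, 4, 5, 8] / [2, 9] / [3] / [6] / [7];  Q = [1, 4, 5, 8] / [2, 9] / [3] / [6] / [7];  common shape = (4, 2, 1, 1, 1)

Row-insert the values π_1, π_2, … into P one at a time, bumping the leftmost entry strictly greater than the inserted value down to the next row. The recording tableau Q records, in position (i, j), the step at which that cell was added to P.
  Insert 7 (step 1): P = [7];  Q = [1]
  Insert 6 (step 2): P = [6] / [7];  Q = [1] / [2]
  Insert 3 (step 3): P = [3] / [6] / [7];  Q = [1] / [2] / [3]
  Insert 4 (step 4): P = [3, 4] / [6] / [7];  Q = [1, 4] / [2] / [3]
  Insert 5 (step 5): P = [3, 4, 5] / [6] / [7];  Q = [1, 4, 5] / [2] / [3]
  Insert 2 (step 6): P = [2, 4, 5] / [3] / [6] / [7];  Q = [1, 4, 5] / [2] / [3] / [6]
  Insert 1 (step 7): P = [1, 4, 5] / [2] / [3] / [6] / [7];  Q = [1, 4, 5] / [2] / [3] / [6] / [7]
  Insert 9 (step 8): P = [1, 4, 5, 9] / [2] / [3] / [6] / [7];  Q = [1, 4, 5, 8] / [2] / [3] / [6] / [7]
  Insert 8 (step 9): P = [1, 4, 5, 8] / [2, 9] / [3] / [6] / [7];  Q = [1, 4, 5, 8] / [2, 9] / [3] / [6] / [7]
Final shape: (4, 2, 1, 1, 1).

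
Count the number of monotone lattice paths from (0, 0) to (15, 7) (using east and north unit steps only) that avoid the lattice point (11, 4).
Number of paths = 122769

Total paths from (0, 0) to (15, 7): C(22, 15) = 170544. Paths through (11, 4): (paths (0, 0) → (11, 4)) × (paths (11, 4) → (15, 7)) = C(15, 11) · C(7, 4) = 1365 · 35 = 47775. Avoidance count = 170544 − 47775 = 122769.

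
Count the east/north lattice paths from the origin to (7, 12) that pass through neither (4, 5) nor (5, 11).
Number of paths = 24810

Inclusion–exclusion. Total paths: C(19, 7) = 50388. Through P₁: C(9, 4)·C(10, 3) = 15120. Through P₂: C(16, 5)·C(3, 2) = 13104. Since P₁ is strictly southwest of P₂, a monotone path through both must visit P₁ then P₂; paths through both = C(9, 4)·C(7, 1)·C(3, 2) = 2646. Avoid both = 50388 − 15120 − 13104 + 2646 = 24810.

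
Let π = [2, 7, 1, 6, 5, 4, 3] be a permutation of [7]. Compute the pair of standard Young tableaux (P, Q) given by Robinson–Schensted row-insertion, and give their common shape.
P = [1, 3] / [2, 4] / [5] / [6] / [7];  Q = [1, 2] / [3, 4] / [5] / [6] / [7];  common shape = (2, 2, 1, 1, 1)

Row-insert the values π_1, π_2, … into P one at a time, bumping the leftmost entry strictly greater than the inserted value down to the next row. The recording tableau Q records, in position (i, j), the step at which that cell was added to P.
  Insert 2 (step 1): P = [2];  Q = [1]
  Insert 7 (step 2): P = [2, 7];  Q = [1, 2]
  Insert 1 (step 3): P = [1, 7] / [2];  Q = [1, 2] / [3]
  Insert 6 (step 4): P = [1, 6] / [2, 7];  Q = [1, 2] / [3, 4]
  Insert 5 (step 5): P = [1, 5] / [2, 6] / [7];  Q = [1, 2] / [3, 4] / [5]
  Insert 4 (step 6): P = [1, 4] / [2, 5] / [6] / [7];  Q = [1, 2] / [3, 4] / [5] / [6]
  Insert 3 (step 7): P = [1, 3] / [2, 4] / [5] / [6] / [7];  Q = [1, 2] / [3, 4] / [5] / [6] / [7]
Final shape: (2, 2, 1, 1, 1).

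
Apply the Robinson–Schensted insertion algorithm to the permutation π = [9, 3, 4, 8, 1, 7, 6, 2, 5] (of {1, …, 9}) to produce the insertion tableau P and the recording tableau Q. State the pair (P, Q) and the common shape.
P = [1, 2, 5] / [3, 4, 6] / [7] / [8] / [9];  Q = [1, 3, 4] / [2, 6, 9] / [5] / [7] / [8];  common shape = (3, 3, 1, 1, 1)

Row-insert the values π_1, π_2, … into P one at a time, bumping the leftmost entry strictly greater than the inserted value down to the next row. The recording tableau Q records, in position (i, j), the step at which that cell was added to P.
  Insert 9 (step 1): P = [9];  Q = [1]
  Insert 3 (step 2): P = [3] / [9];  Q = [1] / [2]
  Insert 4 (step 3): P = [3, 4] / [9];  Q = [1, 3] / [2]
  Insert 8 (step 4): P = [3, 4, 8] / [9];  Q = [1, 3, 4] / [2]
  Insert 1 (step 5): P = [1, 4, 8] / [3] / [9];  Q = [1, 3, 4] / [2] / [5]
  Insert 7 (step 6): P = [1, 4, 7] / [3, 8] / [9];  Q = [1, 3, 4] / [2, 6] / [5]
  Insert 6 (step 7): P = [1, 4, 6] / [3, 7] / [8] / [9];  Q = [1, 3, 4] / [2, 6] / [5] / [7]
  Insert 2 (step 8): P = [1, 2, 6] / [3, 4] / [7] / [8] / [9];  Q = [1, 3, 4] / [2, 6] / [5] / [7] / [8]
  Insert 5 (step 9): P = [1, 2, 5] / [3, 4, 6] / [7] / [8] / [9];  Q = [1, 3, 4] / [2, 6, 9] / [5] / [7] / [8]
Final shape: (3, 3, 1, 1, 1).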